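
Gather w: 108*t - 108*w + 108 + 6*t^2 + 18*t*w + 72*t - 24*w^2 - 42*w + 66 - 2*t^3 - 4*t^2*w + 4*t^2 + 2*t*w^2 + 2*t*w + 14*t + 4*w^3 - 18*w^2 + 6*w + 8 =-2*t^3 + 10*t^2 + 194*t + 4*w^3 + w^2*(2*t - 42) + w*(-4*t^2 + 20*t - 144) + 182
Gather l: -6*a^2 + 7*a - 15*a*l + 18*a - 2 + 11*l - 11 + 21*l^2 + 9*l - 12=-6*a^2 + 25*a + 21*l^2 + l*(20 - 15*a) - 25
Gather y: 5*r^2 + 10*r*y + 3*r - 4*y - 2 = 5*r^2 + 3*r + y*(10*r - 4) - 2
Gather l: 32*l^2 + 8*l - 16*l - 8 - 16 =32*l^2 - 8*l - 24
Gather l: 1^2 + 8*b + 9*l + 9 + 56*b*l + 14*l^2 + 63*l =8*b + 14*l^2 + l*(56*b + 72) + 10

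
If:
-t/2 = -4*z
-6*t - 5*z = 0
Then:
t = 0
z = 0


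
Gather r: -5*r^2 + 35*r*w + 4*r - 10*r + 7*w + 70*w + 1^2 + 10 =-5*r^2 + r*(35*w - 6) + 77*w + 11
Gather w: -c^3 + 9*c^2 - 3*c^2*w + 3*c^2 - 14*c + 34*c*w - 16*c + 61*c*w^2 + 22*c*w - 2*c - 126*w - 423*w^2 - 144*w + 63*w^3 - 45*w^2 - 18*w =-c^3 + 12*c^2 - 32*c + 63*w^3 + w^2*(61*c - 468) + w*(-3*c^2 + 56*c - 288)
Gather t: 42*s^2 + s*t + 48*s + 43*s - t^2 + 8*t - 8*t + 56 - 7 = 42*s^2 + s*t + 91*s - t^2 + 49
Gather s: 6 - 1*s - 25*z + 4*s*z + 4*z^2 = s*(4*z - 1) + 4*z^2 - 25*z + 6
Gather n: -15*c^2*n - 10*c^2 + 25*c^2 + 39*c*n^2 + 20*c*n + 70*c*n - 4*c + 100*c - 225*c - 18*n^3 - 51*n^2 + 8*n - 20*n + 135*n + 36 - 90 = 15*c^2 - 129*c - 18*n^3 + n^2*(39*c - 51) + n*(-15*c^2 + 90*c + 123) - 54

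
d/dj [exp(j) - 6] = exp(j)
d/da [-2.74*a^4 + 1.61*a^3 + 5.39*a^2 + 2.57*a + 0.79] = -10.96*a^3 + 4.83*a^2 + 10.78*a + 2.57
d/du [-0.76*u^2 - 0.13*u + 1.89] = -1.52*u - 0.13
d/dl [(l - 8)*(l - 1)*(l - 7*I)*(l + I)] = 4*l^3 + l^2*(-27 - 18*I) + l*(30 + 108*I) - 63 - 48*I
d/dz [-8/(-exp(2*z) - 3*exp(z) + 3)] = (-16*exp(z) - 24)*exp(z)/(exp(2*z) + 3*exp(z) - 3)^2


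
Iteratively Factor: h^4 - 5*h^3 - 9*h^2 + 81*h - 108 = (h - 3)*(h^3 - 2*h^2 - 15*h + 36) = (h - 3)^2*(h^2 + h - 12) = (h - 3)^2*(h + 4)*(h - 3)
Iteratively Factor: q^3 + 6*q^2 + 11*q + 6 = (q + 2)*(q^2 + 4*q + 3) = (q + 1)*(q + 2)*(q + 3)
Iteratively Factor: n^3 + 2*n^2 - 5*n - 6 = (n + 3)*(n^2 - n - 2) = (n + 1)*(n + 3)*(n - 2)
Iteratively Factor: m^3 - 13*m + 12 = (m - 3)*(m^2 + 3*m - 4) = (m - 3)*(m + 4)*(m - 1)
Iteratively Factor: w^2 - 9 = (w + 3)*(w - 3)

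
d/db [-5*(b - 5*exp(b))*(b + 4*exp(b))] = 5*b*exp(b) - 10*b + 200*exp(2*b) + 5*exp(b)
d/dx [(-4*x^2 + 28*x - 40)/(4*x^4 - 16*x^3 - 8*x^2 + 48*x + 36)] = (2*x^3 - 21*x^2 + 60*x - 61)/(x^6 - 6*x^5 + 3*x^4 + 28*x^3 - 9*x^2 - 54*x - 27)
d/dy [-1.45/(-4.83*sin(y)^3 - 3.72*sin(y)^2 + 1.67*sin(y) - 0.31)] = (-21.0105*sin(y)^2 - 10.788*sin(y) + 2.4215)*cos(y)/(4.83*sin(y)^3 + 3.72*sin(y)^2 - 1.67*sin(y) + 0.31)^2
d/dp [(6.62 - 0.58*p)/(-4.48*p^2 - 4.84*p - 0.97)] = (-2.5984*p^2 + 59.3152*p + 32.6034)/(20.0704*p^4 + 43.3664*p^3 + 32.1168*p^2 + 9.3896*p + 0.9409)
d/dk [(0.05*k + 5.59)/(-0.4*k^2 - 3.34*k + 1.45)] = (0.02*k^2 + 4.472*k + 18.7431)/(0.16*k^4 + 2.672*k^3 + 9.9956*k^2 - 9.686*k + 2.1025)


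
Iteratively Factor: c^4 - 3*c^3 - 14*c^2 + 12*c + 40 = (c - 2)*(c^3 - c^2 - 16*c - 20) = (c - 2)*(c + 2)*(c^2 - 3*c - 10) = (c - 5)*(c - 2)*(c + 2)*(c + 2)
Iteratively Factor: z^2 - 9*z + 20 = (z - 4)*(z - 5)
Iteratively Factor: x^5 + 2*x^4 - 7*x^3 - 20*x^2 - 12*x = (x + 2)*(x^4 - 7*x^2 - 6*x) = (x - 3)*(x + 2)*(x^3 + 3*x^2 + 2*x) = (x - 3)*(x + 2)^2*(x^2 + x) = (x - 3)*(x + 1)*(x + 2)^2*(x)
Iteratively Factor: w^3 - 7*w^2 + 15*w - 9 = (w - 3)*(w^2 - 4*w + 3) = (w - 3)*(w - 1)*(w - 3)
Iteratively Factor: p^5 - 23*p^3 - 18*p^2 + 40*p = (p - 1)*(p^4 + p^3 - 22*p^2 - 40*p) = (p - 1)*(p + 2)*(p^3 - p^2 - 20*p) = p*(p - 1)*(p + 2)*(p^2 - p - 20) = p*(p - 1)*(p + 2)*(p + 4)*(p - 5)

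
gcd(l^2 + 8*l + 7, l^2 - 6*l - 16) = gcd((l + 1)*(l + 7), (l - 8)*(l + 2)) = 1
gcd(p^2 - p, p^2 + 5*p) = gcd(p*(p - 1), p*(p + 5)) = p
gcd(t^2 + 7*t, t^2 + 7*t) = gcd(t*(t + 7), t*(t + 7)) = t^2 + 7*t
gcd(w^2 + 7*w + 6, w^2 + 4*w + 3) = w + 1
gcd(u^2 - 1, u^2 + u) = u + 1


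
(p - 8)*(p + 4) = p^2 - 4*p - 32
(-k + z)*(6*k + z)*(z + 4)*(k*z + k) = -6*k^3*z^2 - 30*k^3*z - 24*k^3 + 5*k^2*z^3 + 25*k^2*z^2 + 20*k^2*z + k*z^4 + 5*k*z^3 + 4*k*z^2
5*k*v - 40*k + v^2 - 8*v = (5*k + v)*(v - 8)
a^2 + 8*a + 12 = (a + 2)*(a + 6)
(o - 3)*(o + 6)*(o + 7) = o^3 + 10*o^2 + 3*o - 126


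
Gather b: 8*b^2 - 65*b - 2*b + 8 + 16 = 8*b^2 - 67*b + 24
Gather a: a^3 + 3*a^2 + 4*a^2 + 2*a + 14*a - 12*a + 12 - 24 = a^3 + 7*a^2 + 4*a - 12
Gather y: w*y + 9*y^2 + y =9*y^2 + y*(w + 1)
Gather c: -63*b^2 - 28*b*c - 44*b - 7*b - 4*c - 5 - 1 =-63*b^2 - 51*b + c*(-28*b - 4) - 6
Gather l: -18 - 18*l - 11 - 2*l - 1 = -20*l - 30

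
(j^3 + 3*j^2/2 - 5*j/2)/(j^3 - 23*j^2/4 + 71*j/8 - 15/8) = 4*j*(2*j^2 + 3*j - 5)/(8*j^3 - 46*j^2 + 71*j - 15)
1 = 1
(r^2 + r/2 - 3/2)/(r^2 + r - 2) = (r + 3/2)/(r + 2)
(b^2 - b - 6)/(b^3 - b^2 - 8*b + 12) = (b^2 - b - 6)/(b^3 - b^2 - 8*b + 12)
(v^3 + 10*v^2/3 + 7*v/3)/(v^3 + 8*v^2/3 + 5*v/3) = (3*v + 7)/(3*v + 5)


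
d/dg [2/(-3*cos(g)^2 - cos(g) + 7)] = -2*(6*cos(g) + 1)*sin(g)/(3*cos(g)^2 + cos(g) - 7)^2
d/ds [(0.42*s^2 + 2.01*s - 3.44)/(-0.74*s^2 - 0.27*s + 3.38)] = (1.374*s^2 - 2.252*s + 5.865)/(0.5476*s^4 + 0.3996*s^3 - 4.9295*s^2 - 1.8252*s + 11.4244)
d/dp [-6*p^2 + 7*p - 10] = 7 - 12*p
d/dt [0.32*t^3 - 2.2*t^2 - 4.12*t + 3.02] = 0.96*t^2 - 4.4*t - 4.12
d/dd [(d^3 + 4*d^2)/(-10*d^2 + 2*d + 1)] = d*(-10*d^3 + 4*d^2 + 11*d + 8)/(100*d^4 - 40*d^3 - 16*d^2 + 4*d + 1)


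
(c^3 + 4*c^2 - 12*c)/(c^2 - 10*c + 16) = c*(c + 6)/(c - 8)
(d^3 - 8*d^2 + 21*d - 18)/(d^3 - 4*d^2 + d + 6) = (d - 3)/(d + 1)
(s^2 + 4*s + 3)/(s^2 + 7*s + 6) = (s + 3)/(s + 6)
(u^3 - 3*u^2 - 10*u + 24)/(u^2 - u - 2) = (u^2 - u - 12)/(u + 1)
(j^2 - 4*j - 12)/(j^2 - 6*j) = (j + 2)/j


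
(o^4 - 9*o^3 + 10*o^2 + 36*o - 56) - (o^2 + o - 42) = o^4 - 9*o^3 + 9*o^2 + 35*o - 14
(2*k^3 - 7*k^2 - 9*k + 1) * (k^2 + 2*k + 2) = 2*k^5 - 3*k^4 - 19*k^3 - 31*k^2 - 16*k + 2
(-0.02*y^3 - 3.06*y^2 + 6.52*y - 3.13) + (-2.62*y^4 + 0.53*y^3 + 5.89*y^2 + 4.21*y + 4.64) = -2.62*y^4 + 0.51*y^3 + 2.83*y^2 + 10.73*y + 1.51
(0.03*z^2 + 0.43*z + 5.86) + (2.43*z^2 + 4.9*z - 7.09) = 2.46*z^2 + 5.33*z - 1.23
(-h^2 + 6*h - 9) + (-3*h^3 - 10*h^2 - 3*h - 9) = -3*h^3 - 11*h^2 + 3*h - 18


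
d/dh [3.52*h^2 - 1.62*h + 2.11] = 7.04*h - 1.62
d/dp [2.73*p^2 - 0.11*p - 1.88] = 5.46*p - 0.11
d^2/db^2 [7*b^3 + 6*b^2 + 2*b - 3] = 42*b + 12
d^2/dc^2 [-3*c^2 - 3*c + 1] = -6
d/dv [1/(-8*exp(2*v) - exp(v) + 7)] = (16*exp(v) + 1)*exp(v)/(8*exp(2*v) + exp(v) - 7)^2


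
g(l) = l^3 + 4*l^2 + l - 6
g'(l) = 3*l^2 + 8*l + 1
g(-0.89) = -4.43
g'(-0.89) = -3.74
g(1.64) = 10.81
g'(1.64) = 22.19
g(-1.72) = -0.97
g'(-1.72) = -3.88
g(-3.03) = -0.12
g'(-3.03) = 4.30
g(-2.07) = 0.20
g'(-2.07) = -2.71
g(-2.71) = 0.76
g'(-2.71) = 1.35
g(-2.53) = 0.88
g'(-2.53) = -0.04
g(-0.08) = -6.05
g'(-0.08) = 0.38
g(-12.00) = -1170.00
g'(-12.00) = 337.00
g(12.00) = 2310.00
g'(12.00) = 529.00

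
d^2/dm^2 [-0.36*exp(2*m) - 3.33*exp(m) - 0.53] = (-1.44*exp(m) - 3.33)*exp(m)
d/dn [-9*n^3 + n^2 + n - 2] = -27*n^2 + 2*n + 1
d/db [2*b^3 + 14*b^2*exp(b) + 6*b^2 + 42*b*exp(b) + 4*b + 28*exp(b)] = 14*b^2*exp(b) + 6*b^2 + 70*b*exp(b) + 12*b + 70*exp(b) + 4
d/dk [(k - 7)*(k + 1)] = 2*k - 6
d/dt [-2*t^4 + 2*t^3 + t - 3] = -8*t^3 + 6*t^2 + 1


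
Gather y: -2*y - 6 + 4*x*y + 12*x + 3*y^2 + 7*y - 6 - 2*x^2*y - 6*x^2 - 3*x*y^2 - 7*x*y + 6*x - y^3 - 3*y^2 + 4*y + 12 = -6*x^2 - 3*x*y^2 + 18*x - y^3 + y*(-2*x^2 - 3*x + 9)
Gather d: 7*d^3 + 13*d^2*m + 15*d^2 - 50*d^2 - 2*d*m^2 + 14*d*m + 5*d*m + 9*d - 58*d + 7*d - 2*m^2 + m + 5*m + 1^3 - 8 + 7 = 7*d^3 + d^2*(13*m - 35) + d*(-2*m^2 + 19*m - 42) - 2*m^2 + 6*m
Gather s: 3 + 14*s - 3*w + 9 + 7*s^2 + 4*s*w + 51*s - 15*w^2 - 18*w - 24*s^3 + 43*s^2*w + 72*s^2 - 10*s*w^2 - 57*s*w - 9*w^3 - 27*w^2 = -24*s^3 + s^2*(43*w + 79) + s*(-10*w^2 - 53*w + 65) - 9*w^3 - 42*w^2 - 21*w + 12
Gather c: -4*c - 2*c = -6*c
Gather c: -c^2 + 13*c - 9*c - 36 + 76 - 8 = -c^2 + 4*c + 32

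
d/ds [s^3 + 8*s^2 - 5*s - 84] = 3*s^2 + 16*s - 5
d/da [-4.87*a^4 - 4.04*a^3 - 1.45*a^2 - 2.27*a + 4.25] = -19.48*a^3 - 12.12*a^2 - 2.9*a - 2.27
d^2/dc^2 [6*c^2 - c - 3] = 12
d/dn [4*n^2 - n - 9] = 8*n - 1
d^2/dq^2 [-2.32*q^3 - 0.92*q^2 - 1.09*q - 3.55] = -13.92*q - 1.84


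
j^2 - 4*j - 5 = (j - 5)*(j + 1)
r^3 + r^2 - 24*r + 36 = (r - 3)*(r - 2)*(r + 6)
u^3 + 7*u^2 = u^2*(u + 7)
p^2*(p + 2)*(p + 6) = p^4 + 8*p^3 + 12*p^2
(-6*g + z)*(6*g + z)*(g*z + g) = -36*g^3*z - 36*g^3 + g*z^3 + g*z^2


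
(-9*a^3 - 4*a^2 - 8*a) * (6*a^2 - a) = -54*a^5 - 15*a^4 - 44*a^3 + 8*a^2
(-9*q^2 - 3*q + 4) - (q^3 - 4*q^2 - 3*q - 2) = -q^3 - 5*q^2 + 6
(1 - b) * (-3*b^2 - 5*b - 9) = 3*b^3 + 2*b^2 + 4*b - 9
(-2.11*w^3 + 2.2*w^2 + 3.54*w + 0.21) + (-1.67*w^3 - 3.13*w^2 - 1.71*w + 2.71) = -3.78*w^3 - 0.93*w^2 + 1.83*w + 2.92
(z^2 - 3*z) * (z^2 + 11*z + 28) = z^4 + 8*z^3 - 5*z^2 - 84*z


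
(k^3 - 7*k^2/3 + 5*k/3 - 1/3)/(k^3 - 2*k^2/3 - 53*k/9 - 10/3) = 3*(-3*k^3 + 7*k^2 - 5*k + 1)/(-9*k^3 + 6*k^2 + 53*k + 30)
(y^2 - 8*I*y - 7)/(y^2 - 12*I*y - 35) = (y - I)/(y - 5*I)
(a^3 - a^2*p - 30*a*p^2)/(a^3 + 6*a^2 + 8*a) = (a^2 - a*p - 30*p^2)/(a^2 + 6*a + 8)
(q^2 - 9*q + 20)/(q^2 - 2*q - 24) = (-q^2 + 9*q - 20)/(-q^2 + 2*q + 24)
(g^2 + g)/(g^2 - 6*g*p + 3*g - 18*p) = g*(g + 1)/(g^2 - 6*g*p + 3*g - 18*p)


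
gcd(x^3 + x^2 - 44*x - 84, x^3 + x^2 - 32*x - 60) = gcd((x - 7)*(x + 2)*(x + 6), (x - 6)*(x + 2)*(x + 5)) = x + 2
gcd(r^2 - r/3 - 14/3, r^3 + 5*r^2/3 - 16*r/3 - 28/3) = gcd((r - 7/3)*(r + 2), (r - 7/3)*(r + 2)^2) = r^2 - r/3 - 14/3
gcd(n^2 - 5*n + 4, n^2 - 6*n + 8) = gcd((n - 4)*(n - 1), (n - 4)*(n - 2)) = n - 4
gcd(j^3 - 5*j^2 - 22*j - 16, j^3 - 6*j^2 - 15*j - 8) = j^2 - 7*j - 8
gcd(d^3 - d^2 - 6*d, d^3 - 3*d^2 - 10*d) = d^2 + 2*d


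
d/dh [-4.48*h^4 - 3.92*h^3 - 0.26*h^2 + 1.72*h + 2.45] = -17.92*h^3 - 11.76*h^2 - 0.52*h + 1.72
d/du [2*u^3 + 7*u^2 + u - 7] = 6*u^2 + 14*u + 1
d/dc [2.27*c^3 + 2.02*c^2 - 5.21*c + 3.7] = 6.81*c^2 + 4.04*c - 5.21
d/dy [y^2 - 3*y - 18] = 2*y - 3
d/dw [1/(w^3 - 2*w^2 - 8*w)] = (-3*w^2 + 4*w + 8)/(w^2*(-w^2 + 2*w + 8)^2)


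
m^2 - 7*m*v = m*(m - 7*v)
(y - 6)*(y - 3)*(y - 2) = y^3 - 11*y^2 + 36*y - 36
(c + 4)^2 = c^2 + 8*c + 16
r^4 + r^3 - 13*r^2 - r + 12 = (r - 3)*(r - 1)*(r + 1)*(r + 4)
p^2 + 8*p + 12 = (p + 2)*(p + 6)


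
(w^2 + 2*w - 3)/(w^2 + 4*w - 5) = (w + 3)/(w + 5)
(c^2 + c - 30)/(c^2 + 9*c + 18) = (c - 5)/(c + 3)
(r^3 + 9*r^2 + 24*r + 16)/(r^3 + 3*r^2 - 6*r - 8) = (r + 4)/(r - 2)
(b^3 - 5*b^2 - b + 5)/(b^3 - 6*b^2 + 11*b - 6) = (b^2 - 4*b - 5)/(b^2 - 5*b + 6)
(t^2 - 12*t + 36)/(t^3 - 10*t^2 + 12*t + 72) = 1/(t + 2)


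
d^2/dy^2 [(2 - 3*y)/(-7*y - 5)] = -406/(7*y + 5)^3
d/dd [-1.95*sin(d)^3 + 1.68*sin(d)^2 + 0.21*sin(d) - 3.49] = (-5.85*sin(d)^2 + 3.36*sin(d) + 0.21)*cos(d)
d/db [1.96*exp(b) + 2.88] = 1.96*exp(b)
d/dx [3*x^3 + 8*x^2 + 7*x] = 9*x^2 + 16*x + 7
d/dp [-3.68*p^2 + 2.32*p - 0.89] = 2.32 - 7.36*p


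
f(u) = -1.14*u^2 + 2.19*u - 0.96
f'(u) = 2.19 - 2.28*u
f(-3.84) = -26.18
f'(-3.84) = 10.95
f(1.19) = 0.03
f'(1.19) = -0.52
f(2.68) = -3.28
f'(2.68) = -3.92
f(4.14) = -11.43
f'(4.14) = -7.25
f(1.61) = -0.39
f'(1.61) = -1.48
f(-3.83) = -26.07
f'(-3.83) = 10.92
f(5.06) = -19.07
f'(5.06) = -9.35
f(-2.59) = -14.28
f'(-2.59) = 8.10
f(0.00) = -0.96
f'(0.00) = 2.19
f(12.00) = -138.84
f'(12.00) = -25.17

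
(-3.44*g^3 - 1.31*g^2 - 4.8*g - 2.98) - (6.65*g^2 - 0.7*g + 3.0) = -3.44*g^3 - 7.96*g^2 - 4.1*g - 5.98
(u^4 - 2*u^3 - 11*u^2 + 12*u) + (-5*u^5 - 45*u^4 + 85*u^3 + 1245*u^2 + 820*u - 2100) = -5*u^5 - 44*u^4 + 83*u^3 + 1234*u^2 + 832*u - 2100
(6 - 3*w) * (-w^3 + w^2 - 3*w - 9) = 3*w^4 - 9*w^3 + 15*w^2 + 9*w - 54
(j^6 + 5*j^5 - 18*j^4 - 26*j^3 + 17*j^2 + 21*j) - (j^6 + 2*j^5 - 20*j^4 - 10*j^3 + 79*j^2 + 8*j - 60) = 3*j^5 + 2*j^4 - 16*j^3 - 62*j^2 + 13*j + 60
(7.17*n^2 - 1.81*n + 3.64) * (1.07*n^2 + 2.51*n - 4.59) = 7.6719*n^4 + 16.06*n^3 - 33.5586*n^2 + 17.4443*n - 16.7076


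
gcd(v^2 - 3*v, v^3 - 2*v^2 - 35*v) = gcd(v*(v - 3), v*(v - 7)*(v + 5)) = v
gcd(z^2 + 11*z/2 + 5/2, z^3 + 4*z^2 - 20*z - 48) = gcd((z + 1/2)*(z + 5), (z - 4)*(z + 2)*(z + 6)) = 1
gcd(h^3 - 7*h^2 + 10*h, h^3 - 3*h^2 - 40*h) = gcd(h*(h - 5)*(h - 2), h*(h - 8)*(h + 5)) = h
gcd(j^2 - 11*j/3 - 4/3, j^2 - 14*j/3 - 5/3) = j + 1/3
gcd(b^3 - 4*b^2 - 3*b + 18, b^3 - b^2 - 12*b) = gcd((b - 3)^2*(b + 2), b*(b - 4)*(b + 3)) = 1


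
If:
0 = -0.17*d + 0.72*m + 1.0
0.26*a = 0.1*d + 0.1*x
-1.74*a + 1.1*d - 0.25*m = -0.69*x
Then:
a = 0.363126886046846*x - 0.359247018249749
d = -0.0558700962782009*x - 0.934042247449346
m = -0.0131915505101308*x - 1.60942664175887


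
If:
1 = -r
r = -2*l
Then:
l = 1/2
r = -1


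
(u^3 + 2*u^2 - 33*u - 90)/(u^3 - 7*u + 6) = (u^2 - u - 30)/(u^2 - 3*u + 2)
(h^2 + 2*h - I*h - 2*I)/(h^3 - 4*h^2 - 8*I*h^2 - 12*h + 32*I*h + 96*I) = (h - I)/(h^2 + h*(-6 - 8*I) + 48*I)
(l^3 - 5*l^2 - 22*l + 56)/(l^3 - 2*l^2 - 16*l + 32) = (l - 7)/(l - 4)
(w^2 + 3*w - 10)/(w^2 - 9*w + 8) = (w^2 + 3*w - 10)/(w^2 - 9*w + 8)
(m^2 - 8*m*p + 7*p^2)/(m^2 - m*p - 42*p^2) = (m - p)/(m + 6*p)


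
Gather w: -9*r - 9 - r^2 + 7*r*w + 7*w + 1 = -r^2 - 9*r + w*(7*r + 7) - 8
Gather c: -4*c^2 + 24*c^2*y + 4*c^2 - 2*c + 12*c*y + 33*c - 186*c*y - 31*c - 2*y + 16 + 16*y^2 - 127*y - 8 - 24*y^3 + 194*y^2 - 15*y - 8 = 24*c^2*y - 174*c*y - 24*y^3 + 210*y^2 - 144*y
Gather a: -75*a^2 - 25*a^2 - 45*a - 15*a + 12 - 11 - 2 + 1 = -100*a^2 - 60*a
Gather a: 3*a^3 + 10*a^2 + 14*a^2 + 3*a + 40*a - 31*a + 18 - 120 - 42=3*a^3 + 24*a^2 + 12*a - 144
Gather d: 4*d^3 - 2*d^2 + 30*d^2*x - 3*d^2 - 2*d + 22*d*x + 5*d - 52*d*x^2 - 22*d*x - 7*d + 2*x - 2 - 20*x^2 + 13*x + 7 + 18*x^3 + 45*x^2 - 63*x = 4*d^3 + d^2*(30*x - 5) + d*(-52*x^2 - 4) + 18*x^3 + 25*x^2 - 48*x + 5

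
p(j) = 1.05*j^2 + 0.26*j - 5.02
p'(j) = 2.1*j + 0.26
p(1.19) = -3.22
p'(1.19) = 2.76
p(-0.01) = -5.02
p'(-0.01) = 0.24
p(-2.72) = 2.04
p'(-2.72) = -5.45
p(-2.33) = 0.07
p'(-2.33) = -4.63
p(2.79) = 3.88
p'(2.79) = 6.12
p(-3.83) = 9.39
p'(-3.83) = -7.78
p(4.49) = 17.32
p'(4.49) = 9.69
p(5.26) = 25.40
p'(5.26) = 11.31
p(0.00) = -5.02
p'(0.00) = 0.26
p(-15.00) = 227.33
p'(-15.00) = -31.24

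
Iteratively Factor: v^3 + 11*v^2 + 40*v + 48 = (v + 3)*(v^2 + 8*v + 16) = (v + 3)*(v + 4)*(v + 4)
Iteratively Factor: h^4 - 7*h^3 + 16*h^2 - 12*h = (h - 2)*(h^3 - 5*h^2 + 6*h) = h*(h - 2)*(h^2 - 5*h + 6) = h*(h - 2)^2*(h - 3)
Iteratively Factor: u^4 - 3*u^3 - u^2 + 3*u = (u - 3)*(u^3 - u) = u*(u - 3)*(u^2 - 1) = u*(u - 3)*(u + 1)*(u - 1)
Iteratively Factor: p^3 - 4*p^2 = (p - 4)*(p^2) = p*(p - 4)*(p)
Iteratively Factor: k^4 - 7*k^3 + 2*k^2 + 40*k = (k + 2)*(k^3 - 9*k^2 + 20*k) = (k - 4)*(k + 2)*(k^2 - 5*k) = (k - 5)*(k - 4)*(k + 2)*(k)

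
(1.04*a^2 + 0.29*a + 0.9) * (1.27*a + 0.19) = 1.3208*a^3 + 0.5659*a^2 + 1.1981*a + 0.171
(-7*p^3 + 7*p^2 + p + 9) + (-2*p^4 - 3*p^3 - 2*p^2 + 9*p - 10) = -2*p^4 - 10*p^3 + 5*p^2 + 10*p - 1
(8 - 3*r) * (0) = 0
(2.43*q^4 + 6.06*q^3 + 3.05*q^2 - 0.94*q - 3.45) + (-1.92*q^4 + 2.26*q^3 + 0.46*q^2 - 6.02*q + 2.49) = 0.51*q^4 + 8.32*q^3 + 3.51*q^2 - 6.96*q - 0.96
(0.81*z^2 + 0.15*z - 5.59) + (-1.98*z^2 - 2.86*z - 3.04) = -1.17*z^2 - 2.71*z - 8.63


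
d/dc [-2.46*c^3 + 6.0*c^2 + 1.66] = c*(12.0 - 7.38*c)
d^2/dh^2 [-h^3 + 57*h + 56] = -6*h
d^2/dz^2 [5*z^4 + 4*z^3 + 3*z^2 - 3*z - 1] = 60*z^2 + 24*z + 6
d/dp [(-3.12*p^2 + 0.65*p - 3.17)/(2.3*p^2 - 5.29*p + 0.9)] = (15.0098*p^2 + 8.966*p - 16.1843)/(5.29*p^4 - 24.334*p^3 + 32.1241*p^2 - 9.522*p + 0.81)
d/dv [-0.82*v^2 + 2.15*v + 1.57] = 2.15 - 1.64*v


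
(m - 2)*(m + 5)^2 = m^3 + 8*m^2 + 5*m - 50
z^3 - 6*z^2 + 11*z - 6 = (z - 3)*(z - 2)*(z - 1)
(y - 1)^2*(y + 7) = y^3 + 5*y^2 - 13*y + 7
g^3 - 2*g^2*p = g^2*(g - 2*p)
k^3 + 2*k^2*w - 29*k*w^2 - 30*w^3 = (k - 5*w)*(k + w)*(k + 6*w)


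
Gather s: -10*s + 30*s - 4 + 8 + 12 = 20*s + 16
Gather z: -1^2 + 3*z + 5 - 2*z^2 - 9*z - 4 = -2*z^2 - 6*z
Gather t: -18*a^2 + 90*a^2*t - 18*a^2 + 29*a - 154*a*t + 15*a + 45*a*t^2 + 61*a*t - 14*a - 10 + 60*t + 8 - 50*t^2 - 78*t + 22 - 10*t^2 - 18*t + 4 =-36*a^2 + 30*a + t^2*(45*a - 60) + t*(90*a^2 - 93*a - 36) + 24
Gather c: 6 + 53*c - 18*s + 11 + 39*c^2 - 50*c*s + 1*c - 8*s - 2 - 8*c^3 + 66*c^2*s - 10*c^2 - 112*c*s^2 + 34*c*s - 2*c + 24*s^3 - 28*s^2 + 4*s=-8*c^3 + c^2*(66*s + 29) + c*(-112*s^2 - 16*s + 52) + 24*s^3 - 28*s^2 - 22*s + 15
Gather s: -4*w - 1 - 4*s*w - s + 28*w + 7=s*(-4*w - 1) + 24*w + 6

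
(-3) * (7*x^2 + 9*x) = -21*x^2 - 27*x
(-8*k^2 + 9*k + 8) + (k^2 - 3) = -7*k^2 + 9*k + 5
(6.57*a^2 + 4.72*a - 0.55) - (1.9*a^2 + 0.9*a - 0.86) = 4.67*a^2 + 3.82*a + 0.31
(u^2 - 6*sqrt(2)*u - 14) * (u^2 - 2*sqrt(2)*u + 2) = u^4 - 8*sqrt(2)*u^3 + 12*u^2 + 16*sqrt(2)*u - 28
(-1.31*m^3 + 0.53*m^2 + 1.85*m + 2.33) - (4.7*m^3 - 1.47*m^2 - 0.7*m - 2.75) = -6.01*m^3 + 2.0*m^2 + 2.55*m + 5.08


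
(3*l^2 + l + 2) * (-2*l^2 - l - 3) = -6*l^4 - 5*l^3 - 14*l^2 - 5*l - 6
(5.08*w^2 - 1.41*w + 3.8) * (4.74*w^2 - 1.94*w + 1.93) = 24.0792*w^4 - 16.5386*w^3 + 30.5518*w^2 - 10.0933*w + 7.334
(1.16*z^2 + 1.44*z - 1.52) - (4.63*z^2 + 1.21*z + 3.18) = -3.47*z^2 + 0.23*z - 4.7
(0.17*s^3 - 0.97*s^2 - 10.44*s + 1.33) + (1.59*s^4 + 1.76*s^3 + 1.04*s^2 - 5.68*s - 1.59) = 1.59*s^4 + 1.93*s^3 + 0.0700000000000001*s^2 - 16.12*s - 0.26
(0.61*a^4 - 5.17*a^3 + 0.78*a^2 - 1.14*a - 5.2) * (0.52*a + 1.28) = 0.3172*a^5 - 1.9076*a^4 - 6.212*a^3 + 0.4056*a^2 - 4.1632*a - 6.656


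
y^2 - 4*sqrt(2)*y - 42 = (y - 7*sqrt(2))*(y + 3*sqrt(2))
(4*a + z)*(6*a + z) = 24*a^2 + 10*a*z + z^2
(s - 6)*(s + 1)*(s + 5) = s^3 - 31*s - 30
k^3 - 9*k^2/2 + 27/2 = (k - 3)^2*(k + 3/2)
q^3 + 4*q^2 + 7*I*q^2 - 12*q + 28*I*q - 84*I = (q - 2)*(q + 6)*(q + 7*I)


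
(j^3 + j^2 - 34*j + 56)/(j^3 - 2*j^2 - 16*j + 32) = (j + 7)/(j + 4)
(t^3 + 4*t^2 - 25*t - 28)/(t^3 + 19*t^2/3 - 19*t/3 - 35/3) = 3*(t - 4)/(3*t - 5)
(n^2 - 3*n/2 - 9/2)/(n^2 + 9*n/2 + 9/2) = (n - 3)/(n + 3)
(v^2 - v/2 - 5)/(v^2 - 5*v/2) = (v + 2)/v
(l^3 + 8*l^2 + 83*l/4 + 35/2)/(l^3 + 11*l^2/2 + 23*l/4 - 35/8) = 2*(l + 2)/(2*l - 1)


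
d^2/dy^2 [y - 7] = 0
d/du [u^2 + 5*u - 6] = 2*u + 5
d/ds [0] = 0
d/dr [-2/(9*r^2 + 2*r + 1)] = 4*(9*r + 1)/(9*r^2 + 2*r + 1)^2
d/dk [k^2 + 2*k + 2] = 2*k + 2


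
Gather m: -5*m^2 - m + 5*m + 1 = -5*m^2 + 4*m + 1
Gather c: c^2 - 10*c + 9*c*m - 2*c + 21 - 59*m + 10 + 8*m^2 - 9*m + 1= c^2 + c*(9*m - 12) + 8*m^2 - 68*m + 32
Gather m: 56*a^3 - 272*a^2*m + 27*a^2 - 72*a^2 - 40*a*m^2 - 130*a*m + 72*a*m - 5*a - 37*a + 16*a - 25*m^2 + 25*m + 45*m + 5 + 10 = 56*a^3 - 45*a^2 - 26*a + m^2*(-40*a - 25) + m*(-272*a^2 - 58*a + 70) + 15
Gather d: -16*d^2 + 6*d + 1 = -16*d^2 + 6*d + 1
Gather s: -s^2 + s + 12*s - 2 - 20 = -s^2 + 13*s - 22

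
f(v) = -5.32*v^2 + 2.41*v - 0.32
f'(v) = 2.41 - 10.64*v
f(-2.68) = -44.99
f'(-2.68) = 30.93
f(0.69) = -1.19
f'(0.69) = -4.93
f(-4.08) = -98.71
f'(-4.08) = 45.82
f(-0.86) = -6.33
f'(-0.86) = 11.56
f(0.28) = -0.06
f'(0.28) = -0.57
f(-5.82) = -194.55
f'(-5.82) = 64.33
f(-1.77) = -21.25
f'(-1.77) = 21.24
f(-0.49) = -2.78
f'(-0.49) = 7.62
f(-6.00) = -206.30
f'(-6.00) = 66.25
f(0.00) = -0.32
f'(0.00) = 2.41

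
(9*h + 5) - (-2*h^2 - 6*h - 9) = 2*h^2 + 15*h + 14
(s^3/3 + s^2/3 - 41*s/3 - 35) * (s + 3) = s^4/3 + 4*s^3/3 - 38*s^2/3 - 76*s - 105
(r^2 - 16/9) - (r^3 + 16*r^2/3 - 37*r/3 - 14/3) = -r^3 - 13*r^2/3 + 37*r/3 + 26/9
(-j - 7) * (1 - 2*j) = 2*j^2 + 13*j - 7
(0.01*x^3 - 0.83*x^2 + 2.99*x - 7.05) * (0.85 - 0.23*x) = -0.0023*x^4 + 0.1994*x^3 - 1.3932*x^2 + 4.163*x - 5.9925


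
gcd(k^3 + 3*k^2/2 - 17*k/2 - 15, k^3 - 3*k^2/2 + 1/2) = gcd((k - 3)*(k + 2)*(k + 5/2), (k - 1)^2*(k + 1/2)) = 1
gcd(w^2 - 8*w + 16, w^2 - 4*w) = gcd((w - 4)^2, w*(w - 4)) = w - 4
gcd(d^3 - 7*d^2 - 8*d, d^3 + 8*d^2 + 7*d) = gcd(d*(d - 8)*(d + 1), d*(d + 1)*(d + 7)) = d^2 + d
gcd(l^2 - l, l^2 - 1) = l - 1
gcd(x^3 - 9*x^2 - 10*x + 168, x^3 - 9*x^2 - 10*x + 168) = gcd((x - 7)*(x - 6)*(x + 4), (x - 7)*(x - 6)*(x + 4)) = x^3 - 9*x^2 - 10*x + 168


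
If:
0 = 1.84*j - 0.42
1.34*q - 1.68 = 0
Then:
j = 0.23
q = 1.25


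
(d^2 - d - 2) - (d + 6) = d^2 - 2*d - 8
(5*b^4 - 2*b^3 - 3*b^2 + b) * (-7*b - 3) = -35*b^5 - b^4 + 27*b^3 + 2*b^2 - 3*b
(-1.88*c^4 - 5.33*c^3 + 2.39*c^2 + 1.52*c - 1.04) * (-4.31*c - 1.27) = 8.1028*c^5 + 25.3599*c^4 - 3.5318*c^3 - 9.5865*c^2 + 2.552*c + 1.3208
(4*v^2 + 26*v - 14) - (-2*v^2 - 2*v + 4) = 6*v^2 + 28*v - 18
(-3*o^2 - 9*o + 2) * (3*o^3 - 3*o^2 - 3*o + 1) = -9*o^5 - 18*o^4 + 42*o^3 + 18*o^2 - 15*o + 2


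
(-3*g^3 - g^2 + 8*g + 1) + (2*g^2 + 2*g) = -3*g^3 + g^2 + 10*g + 1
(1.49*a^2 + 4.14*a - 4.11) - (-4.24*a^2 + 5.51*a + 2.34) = 5.73*a^2 - 1.37*a - 6.45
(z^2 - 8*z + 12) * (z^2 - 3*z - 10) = z^4 - 11*z^3 + 26*z^2 + 44*z - 120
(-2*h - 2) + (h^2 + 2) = h^2 - 2*h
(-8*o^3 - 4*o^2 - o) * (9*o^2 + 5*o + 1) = -72*o^5 - 76*o^4 - 37*o^3 - 9*o^2 - o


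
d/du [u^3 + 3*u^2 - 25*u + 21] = 3*u^2 + 6*u - 25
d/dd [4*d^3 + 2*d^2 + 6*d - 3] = 12*d^2 + 4*d + 6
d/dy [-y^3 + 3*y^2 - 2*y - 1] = -3*y^2 + 6*y - 2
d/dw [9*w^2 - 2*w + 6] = 18*w - 2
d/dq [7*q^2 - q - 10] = 14*q - 1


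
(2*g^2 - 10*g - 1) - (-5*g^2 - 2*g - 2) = 7*g^2 - 8*g + 1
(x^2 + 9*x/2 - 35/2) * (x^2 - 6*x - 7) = x^4 - 3*x^3/2 - 103*x^2/2 + 147*x/2 + 245/2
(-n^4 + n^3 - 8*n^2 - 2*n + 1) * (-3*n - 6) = 3*n^5 + 3*n^4 + 18*n^3 + 54*n^2 + 9*n - 6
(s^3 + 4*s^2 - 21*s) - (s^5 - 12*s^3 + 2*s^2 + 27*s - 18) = -s^5 + 13*s^3 + 2*s^2 - 48*s + 18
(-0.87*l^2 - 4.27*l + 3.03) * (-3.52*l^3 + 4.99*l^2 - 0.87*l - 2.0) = 3.0624*l^5 + 10.6891*l^4 - 31.216*l^3 + 20.5746*l^2 + 5.9039*l - 6.06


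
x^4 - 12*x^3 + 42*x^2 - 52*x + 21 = (x - 7)*(x - 3)*(x - 1)^2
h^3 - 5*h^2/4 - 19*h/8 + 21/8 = (h - 7/4)*(h - 1)*(h + 3/2)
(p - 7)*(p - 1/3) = p^2 - 22*p/3 + 7/3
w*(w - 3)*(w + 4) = w^3 + w^2 - 12*w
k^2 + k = k*(k + 1)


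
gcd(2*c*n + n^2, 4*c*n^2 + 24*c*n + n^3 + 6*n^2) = n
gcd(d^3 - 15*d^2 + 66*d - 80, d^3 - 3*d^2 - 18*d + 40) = d^2 - 7*d + 10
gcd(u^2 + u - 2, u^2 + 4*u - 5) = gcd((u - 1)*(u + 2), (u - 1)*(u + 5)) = u - 1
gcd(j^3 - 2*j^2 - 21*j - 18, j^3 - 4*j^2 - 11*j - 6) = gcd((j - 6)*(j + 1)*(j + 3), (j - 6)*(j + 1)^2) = j^2 - 5*j - 6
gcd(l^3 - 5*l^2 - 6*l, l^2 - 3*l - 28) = 1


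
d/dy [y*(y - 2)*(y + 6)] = 3*y^2 + 8*y - 12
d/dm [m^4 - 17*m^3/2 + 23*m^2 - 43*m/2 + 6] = 4*m^3 - 51*m^2/2 + 46*m - 43/2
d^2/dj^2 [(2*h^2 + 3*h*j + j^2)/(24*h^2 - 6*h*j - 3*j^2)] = 2*h*(136*h^3 + 84*h^2*j + 30*h*j^2 + j^3)/(3*(512*h^6 - 384*h^5*j - 96*h^4*j^2 + 88*h^3*j^3 + 12*h^2*j^4 - 6*h*j^5 - j^6))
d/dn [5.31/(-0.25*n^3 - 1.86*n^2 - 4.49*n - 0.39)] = (3.9825*n^2 + 19.7532*n + 23.8419)/(0.25*n^3 + 1.86*n^2 + 4.49*n + 0.39)^2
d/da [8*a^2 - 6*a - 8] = 16*a - 6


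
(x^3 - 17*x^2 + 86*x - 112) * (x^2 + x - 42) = x^5 - 16*x^4 + 27*x^3 + 688*x^2 - 3724*x + 4704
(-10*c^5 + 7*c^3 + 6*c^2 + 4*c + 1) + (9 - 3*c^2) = -10*c^5 + 7*c^3 + 3*c^2 + 4*c + 10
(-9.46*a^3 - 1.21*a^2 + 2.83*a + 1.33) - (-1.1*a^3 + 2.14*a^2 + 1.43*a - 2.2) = -8.36*a^3 - 3.35*a^2 + 1.4*a + 3.53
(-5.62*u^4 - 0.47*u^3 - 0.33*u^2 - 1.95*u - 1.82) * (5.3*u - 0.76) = -29.786*u^5 + 1.7802*u^4 - 1.3918*u^3 - 10.0842*u^2 - 8.164*u + 1.3832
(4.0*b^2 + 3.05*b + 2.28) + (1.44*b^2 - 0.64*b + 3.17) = 5.44*b^2 + 2.41*b + 5.45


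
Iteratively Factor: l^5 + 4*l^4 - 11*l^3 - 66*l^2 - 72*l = (l)*(l^4 + 4*l^3 - 11*l^2 - 66*l - 72) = l*(l + 2)*(l^3 + 2*l^2 - 15*l - 36) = l*(l + 2)*(l + 3)*(l^2 - l - 12) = l*(l - 4)*(l + 2)*(l + 3)*(l + 3)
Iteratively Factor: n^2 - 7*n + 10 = (n - 5)*(n - 2)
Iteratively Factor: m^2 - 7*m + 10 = (m - 5)*(m - 2)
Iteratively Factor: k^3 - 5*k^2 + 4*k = (k - 1)*(k^2 - 4*k) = (k - 4)*(k - 1)*(k)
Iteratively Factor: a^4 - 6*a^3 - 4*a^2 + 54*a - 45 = (a + 3)*(a^3 - 9*a^2 + 23*a - 15) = (a - 1)*(a + 3)*(a^2 - 8*a + 15) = (a - 3)*(a - 1)*(a + 3)*(a - 5)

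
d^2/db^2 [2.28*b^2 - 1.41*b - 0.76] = 4.56000000000000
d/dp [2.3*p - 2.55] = 2.30000000000000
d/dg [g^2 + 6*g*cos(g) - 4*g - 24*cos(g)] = -6*g*sin(g) + 2*g + 24*sin(g) + 6*cos(g) - 4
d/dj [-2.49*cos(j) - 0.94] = 2.49*sin(j)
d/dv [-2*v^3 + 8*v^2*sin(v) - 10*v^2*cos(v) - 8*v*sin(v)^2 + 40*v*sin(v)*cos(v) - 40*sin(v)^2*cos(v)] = 10*v^2*sin(v) + 8*v^2*cos(v) - 6*v^2 - 80*v*sin(v)^2 - 16*v*sin(v)*cos(v) + 16*v*sin(v) - 20*v*cos(v) + 40*v + 120*sin(v)^3 - 8*sin(v)^2 + 40*sin(v)*cos(v) - 80*sin(v)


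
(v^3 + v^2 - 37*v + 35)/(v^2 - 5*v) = v + 6 - 7/v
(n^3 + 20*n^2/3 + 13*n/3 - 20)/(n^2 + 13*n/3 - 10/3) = (3*n^2 + 5*n - 12)/(3*n - 2)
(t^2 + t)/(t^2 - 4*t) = (t + 1)/(t - 4)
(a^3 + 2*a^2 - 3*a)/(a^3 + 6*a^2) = (a^2 + 2*a - 3)/(a*(a + 6))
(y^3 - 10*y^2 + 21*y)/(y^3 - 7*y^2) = (y - 3)/y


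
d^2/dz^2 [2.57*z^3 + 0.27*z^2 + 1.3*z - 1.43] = 15.42*z + 0.54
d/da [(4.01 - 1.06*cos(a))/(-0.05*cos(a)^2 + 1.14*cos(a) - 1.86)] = (0.053*cos(a)^2 - 0.401*cos(a) + 2.5998)*sin(a)/(0.0025*cos(a)^4 - 0.114*cos(a)^3 + 1.4856*cos(a)^2 - 4.2408*cos(a) + 3.4596)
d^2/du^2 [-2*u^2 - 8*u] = -4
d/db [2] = 0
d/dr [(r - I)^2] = 2*r - 2*I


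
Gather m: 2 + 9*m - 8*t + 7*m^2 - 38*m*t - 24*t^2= 7*m^2 + m*(9 - 38*t) - 24*t^2 - 8*t + 2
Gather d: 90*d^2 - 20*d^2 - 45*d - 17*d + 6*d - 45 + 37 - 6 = 70*d^2 - 56*d - 14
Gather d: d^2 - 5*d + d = d^2 - 4*d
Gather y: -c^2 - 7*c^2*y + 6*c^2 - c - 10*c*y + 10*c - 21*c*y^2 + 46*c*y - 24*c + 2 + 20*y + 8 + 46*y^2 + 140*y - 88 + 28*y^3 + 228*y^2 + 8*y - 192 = 5*c^2 - 15*c + 28*y^3 + y^2*(274 - 21*c) + y*(-7*c^2 + 36*c + 168) - 270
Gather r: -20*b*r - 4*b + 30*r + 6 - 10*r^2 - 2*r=-4*b - 10*r^2 + r*(28 - 20*b) + 6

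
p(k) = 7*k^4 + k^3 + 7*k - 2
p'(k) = 28*k^3 + 3*k^2 + 7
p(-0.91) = -4.32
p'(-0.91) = -11.62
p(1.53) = 50.65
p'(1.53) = 114.31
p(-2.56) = 263.95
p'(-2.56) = -443.10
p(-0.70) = -5.56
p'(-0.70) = -1.13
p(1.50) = 47.31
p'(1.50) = 108.25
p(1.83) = 95.44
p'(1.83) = 188.64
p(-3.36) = 828.73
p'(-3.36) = -1021.26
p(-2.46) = 222.25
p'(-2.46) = -391.68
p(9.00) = 46717.00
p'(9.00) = 20662.00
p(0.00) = -2.00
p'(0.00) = 7.00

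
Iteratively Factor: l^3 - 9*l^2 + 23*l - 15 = (l - 1)*(l^2 - 8*l + 15) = (l - 5)*(l - 1)*(l - 3)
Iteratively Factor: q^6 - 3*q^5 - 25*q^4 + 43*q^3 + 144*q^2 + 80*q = (q + 1)*(q^5 - 4*q^4 - 21*q^3 + 64*q^2 + 80*q) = (q + 1)^2*(q^4 - 5*q^3 - 16*q^2 + 80*q) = (q + 1)^2*(q + 4)*(q^3 - 9*q^2 + 20*q) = (q - 5)*(q + 1)^2*(q + 4)*(q^2 - 4*q) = (q - 5)*(q - 4)*(q + 1)^2*(q + 4)*(q)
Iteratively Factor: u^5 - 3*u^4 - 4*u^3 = (u)*(u^4 - 3*u^3 - 4*u^2) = u^2*(u^3 - 3*u^2 - 4*u) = u^2*(u + 1)*(u^2 - 4*u) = u^3*(u + 1)*(u - 4)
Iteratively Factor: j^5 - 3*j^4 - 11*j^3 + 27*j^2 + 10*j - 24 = (j - 1)*(j^4 - 2*j^3 - 13*j^2 + 14*j + 24) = (j - 1)*(j + 3)*(j^3 - 5*j^2 + 2*j + 8) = (j - 4)*(j - 1)*(j + 3)*(j^2 - j - 2) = (j - 4)*(j - 2)*(j - 1)*(j + 3)*(j + 1)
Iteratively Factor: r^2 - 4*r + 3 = (r - 3)*(r - 1)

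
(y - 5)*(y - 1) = y^2 - 6*y + 5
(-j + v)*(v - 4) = -j*v + 4*j + v^2 - 4*v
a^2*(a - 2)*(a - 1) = a^4 - 3*a^3 + 2*a^2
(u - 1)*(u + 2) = u^2 + u - 2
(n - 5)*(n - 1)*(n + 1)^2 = n^4 - 4*n^3 - 6*n^2 + 4*n + 5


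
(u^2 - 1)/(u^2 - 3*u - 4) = (u - 1)/(u - 4)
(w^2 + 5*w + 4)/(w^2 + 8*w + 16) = (w + 1)/(w + 4)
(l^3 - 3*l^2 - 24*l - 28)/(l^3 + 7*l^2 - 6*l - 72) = (l^3 - 3*l^2 - 24*l - 28)/(l^3 + 7*l^2 - 6*l - 72)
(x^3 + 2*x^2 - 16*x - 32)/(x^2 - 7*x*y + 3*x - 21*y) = (x^3 + 2*x^2 - 16*x - 32)/(x^2 - 7*x*y + 3*x - 21*y)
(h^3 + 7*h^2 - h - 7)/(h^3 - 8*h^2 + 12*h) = (h^3 + 7*h^2 - h - 7)/(h*(h^2 - 8*h + 12))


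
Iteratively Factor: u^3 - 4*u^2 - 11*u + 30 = (u - 5)*(u^2 + u - 6) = (u - 5)*(u + 3)*(u - 2)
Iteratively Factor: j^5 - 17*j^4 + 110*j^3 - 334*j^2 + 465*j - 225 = (j - 3)*(j^4 - 14*j^3 + 68*j^2 - 130*j + 75) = (j - 3)*(j - 1)*(j^3 - 13*j^2 + 55*j - 75) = (j - 5)*(j - 3)*(j - 1)*(j^2 - 8*j + 15) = (j - 5)^2*(j - 3)*(j - 1)*(j - 3)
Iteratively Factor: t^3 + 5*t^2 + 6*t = (t + 2)*(t^2 + 3*t) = (t + 2)*(t + 3)*(t)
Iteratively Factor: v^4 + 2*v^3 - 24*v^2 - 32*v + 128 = (v - 2)*(v^3 + 4*v^2 - 16*v - 64) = (v - 2)*(v + 4)*(v^2 - 16) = (v - 4)*(v - 2)*(v + 4)*(v + 4)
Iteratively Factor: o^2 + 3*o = (o + 3)*(o)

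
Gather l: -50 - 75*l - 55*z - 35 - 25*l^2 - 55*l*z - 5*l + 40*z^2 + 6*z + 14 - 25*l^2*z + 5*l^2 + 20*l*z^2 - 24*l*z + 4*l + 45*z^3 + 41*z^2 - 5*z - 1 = l^2*(-25*z - 20) + l*(20*z^2 - 79*z - 76) + 45*z^3 + 81*z^2 - 54*z - 72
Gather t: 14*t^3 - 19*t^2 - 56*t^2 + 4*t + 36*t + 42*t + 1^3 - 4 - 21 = 14*t^3 - 75*t^2 + 82*t - 24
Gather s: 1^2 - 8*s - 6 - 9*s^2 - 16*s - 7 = -9*s^2 - 24*s - 12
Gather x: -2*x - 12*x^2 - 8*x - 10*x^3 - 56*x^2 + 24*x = -10*x^3 - 68*x^2 + 14*x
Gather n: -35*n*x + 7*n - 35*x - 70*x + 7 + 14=n*(7 - 35*x) - 105*x + 21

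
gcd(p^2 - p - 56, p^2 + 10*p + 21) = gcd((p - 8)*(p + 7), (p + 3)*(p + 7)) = p + 7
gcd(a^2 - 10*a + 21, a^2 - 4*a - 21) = a - 7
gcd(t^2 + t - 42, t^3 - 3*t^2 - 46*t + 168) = t^2 + t - 42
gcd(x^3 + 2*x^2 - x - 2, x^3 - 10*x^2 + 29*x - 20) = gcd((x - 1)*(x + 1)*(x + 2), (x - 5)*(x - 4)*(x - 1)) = x - 1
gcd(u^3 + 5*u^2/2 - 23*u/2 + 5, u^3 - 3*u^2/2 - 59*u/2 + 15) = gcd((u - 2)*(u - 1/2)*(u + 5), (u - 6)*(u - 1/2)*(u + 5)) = u^2 + 9*u/2 - 5/2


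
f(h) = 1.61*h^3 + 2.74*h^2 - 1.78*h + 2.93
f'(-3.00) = 25.25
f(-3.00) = -10.54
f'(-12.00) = 627.98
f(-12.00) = -2363.23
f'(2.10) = 31.03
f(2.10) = 26.19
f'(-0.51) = -3.32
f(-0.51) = 4.34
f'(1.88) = 25.59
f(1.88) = 19.97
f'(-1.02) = -2.34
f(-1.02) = 5.89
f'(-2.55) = 15.65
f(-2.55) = -1.41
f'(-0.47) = -3.29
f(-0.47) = 4.20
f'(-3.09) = 27.40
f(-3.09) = -12.91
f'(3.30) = 68.90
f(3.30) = 84.75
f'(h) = 4.83*h^2 + 5.48*h - 1.78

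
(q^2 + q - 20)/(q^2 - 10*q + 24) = (q + 5)/(q - 6)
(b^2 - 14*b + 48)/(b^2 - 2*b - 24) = (b - 8)/(b + 4)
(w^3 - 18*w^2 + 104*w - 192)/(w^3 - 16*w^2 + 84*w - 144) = (w - 8)/(w - 6)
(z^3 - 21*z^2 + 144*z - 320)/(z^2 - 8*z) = z - 13 + 40/z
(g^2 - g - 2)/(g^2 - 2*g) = (g + 1)/g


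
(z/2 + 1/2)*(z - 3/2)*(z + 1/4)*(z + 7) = z^4/2 + 27*z^3/8 - 27*z^2/16 - 47*z/8 - 21/16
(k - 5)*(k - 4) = k^2 - 9*k + 20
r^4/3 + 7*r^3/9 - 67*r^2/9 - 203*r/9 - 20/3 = (r/3 + 1)*(r - 5)*(r + 1/3)*(r + 4)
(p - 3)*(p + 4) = p^2 + p - 12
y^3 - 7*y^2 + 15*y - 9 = (y - 3)^2*(y - 1)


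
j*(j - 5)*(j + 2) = j^3 - 3*j^2 - 10*j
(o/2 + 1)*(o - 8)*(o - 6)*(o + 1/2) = o^4/2 - 23*o^3/4 + 7*o^2 + 53*o + 24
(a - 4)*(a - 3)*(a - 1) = a^3 - 8*a^2 + 19*a - 12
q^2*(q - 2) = q^3 - 2*q^2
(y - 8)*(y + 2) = y^2 - 6*y - 16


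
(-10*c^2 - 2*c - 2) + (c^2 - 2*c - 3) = -9*c^2 - 4*c - 5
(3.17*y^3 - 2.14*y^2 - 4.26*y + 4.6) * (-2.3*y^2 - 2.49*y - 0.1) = -7.291*y^5 - 2.9713*y^4 + 14.8096*y^3 + 0.241400000000002*y^2 - 11.028*y - 0.46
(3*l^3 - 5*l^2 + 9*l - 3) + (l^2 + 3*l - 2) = 3*l^3 - 4*l^2 + 12*l - 5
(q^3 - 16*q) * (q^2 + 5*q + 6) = q^5 + 5*q^4 - 10*q^3 - 80*q^2 - 96*q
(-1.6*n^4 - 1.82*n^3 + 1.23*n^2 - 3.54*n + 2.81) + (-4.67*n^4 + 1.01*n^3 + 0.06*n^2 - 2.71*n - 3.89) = -6.27*n^4 - 0.81*n^3 + 1.29*n^2 - 6.25*n - 1.08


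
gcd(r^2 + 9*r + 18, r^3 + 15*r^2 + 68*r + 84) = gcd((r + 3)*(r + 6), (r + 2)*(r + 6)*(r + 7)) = r + 6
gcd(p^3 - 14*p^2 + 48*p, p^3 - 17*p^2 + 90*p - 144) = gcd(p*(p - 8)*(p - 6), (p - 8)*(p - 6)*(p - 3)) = p^2 - 14*p + 48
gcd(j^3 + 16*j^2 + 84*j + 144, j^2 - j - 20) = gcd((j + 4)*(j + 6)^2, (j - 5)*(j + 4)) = j + 4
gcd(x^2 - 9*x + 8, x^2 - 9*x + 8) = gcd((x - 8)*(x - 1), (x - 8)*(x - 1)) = x^2 - 9*x + 8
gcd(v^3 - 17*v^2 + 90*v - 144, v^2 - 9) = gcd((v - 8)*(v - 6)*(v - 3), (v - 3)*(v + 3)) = v - 3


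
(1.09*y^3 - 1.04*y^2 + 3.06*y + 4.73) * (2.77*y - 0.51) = 3.0193*y^4 - 3.4367*y^3 + 9.0066*y^2 + 11.5415*y - 2.4123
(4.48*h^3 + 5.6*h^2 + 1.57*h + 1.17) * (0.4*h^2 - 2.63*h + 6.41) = 1.792*h^5 - 9.5424*h^4 + 14.6168*h^3 + 32.2349*h^2 + 6.9866*h + 7.4997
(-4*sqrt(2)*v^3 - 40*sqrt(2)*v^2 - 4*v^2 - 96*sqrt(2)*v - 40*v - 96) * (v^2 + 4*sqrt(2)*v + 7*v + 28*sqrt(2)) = -4*sqrt(2)*v^5 - 68*sqrt(2)*v^4 - 36*v^4 - 612*v^3 - 392*sqrt(2)*v^3 - 3384*v^2 - 944*sqrt(2)*v^2 - 6048*v - 1504*sqrt(2)*v - 2688*sqrt(2)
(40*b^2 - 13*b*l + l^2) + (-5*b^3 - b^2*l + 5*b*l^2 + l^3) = -5*b^3 - b^2*l + 40*b^2 + 5*b*l^2 - 13*b*l + l^3 + l^2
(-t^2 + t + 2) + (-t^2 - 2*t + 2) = -2*t^2 - t + 4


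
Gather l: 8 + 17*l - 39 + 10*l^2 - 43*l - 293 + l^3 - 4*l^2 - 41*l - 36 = l^3 + 6*l^2 - 67*l - 360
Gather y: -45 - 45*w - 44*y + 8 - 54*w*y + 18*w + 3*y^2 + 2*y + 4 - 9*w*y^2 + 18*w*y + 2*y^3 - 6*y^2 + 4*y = -27*w + 2*y^3 + y^2*(-9*w - 3) + y*(-36*w - 38) - 33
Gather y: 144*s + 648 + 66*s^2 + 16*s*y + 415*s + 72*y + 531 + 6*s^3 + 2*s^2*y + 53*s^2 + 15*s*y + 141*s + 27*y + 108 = 6*s^3 + 119*s^2 + 700*s + y*(2*s^2 + 31*s + 99) + 1287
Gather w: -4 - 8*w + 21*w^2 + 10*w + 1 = 21*w^2 + 2*w - 3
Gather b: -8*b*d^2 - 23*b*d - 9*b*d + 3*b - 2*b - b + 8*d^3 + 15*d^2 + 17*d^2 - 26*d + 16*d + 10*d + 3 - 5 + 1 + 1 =b*(-8*d^2 - 32*d) + 8*d^3 + 32*d^2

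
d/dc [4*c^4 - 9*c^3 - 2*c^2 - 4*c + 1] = 16*c^3 - 27*c^2 - 4*c - 4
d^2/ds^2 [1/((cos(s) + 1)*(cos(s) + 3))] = (-4*sin(s)^4 + 6*sin(s)^2 + 27*cos(s) - 3*cos(3*s) + 24)/((cos(s) + 1)^3*(cos(s) + 3)^3)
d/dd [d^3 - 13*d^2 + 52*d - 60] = 3*d^2 - 26*d + 52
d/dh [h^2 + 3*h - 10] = 2*h + 3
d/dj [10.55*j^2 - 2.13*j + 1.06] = 21.1*j - 2.13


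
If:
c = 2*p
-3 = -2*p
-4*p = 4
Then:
No Solution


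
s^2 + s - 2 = (s - 1)*(s + 2)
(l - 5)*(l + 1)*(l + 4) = l^3 - 21*l - 20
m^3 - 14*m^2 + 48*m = m*(m - 8)*(m - 6)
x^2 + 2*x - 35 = (x - 5)*(x + 7)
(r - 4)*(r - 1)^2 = r^3 - 6*r^2 + 9*r - 4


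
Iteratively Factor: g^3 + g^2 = (g)*(g^2 + g) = g^2*(g + 1)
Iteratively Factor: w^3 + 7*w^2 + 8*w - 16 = (w + 4)*(w^2 + 3*w - 4) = (w + 4)^2*(w - 1)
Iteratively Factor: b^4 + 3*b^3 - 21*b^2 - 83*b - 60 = (b + 4)*(b^3 - b^2 - 17*b - 15) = (b - 5)*(b + 4)*(b^2 + 4*b + 3) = (b - 5)*(b + 1)*(b + 4)*(b + 3)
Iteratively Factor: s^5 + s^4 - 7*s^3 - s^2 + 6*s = (s)*(s^4 + s^3 - 7*s^2 - s + 6) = s*(s - 1)*(s^3 + 2*s^2 - 5*s - 6) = s*(s - 1)*(s + 1)*(s^2 + s - 6) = s*(s - 1)*(s + 1)*(s + 3)*(s - 2)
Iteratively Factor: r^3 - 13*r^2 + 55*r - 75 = (r - 5)*(r^2 - 8*r + 15) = (r - 5)*(r - 3)*(r - 5)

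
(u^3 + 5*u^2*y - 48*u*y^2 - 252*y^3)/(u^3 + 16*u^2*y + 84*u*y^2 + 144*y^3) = (u - 7*y)/(u + 4*y)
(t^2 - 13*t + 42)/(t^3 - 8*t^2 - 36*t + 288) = (t - 7)/(t^2 - 2*t - 48)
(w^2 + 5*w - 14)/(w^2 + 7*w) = (w - 2)/w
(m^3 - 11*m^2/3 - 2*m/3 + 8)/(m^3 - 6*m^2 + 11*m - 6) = (m + 4/3)/(m - 1)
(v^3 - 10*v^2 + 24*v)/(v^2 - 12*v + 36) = v*(v - 4)/(v - 6)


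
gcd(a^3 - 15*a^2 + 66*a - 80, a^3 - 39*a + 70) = a^2 - 7*a + 10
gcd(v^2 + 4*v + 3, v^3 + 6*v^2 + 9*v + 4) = v + 1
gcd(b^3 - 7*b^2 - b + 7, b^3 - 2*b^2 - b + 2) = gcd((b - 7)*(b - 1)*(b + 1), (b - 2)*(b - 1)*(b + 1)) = b^2 - 1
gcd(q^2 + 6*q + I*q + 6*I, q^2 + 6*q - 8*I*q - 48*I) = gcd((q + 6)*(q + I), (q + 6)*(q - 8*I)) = q + 6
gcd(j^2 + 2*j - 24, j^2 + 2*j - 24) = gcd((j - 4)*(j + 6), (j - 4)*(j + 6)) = j^2 + 2*j - 24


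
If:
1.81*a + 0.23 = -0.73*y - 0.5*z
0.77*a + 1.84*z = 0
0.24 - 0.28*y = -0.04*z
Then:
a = -0.55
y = 0.89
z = 0.23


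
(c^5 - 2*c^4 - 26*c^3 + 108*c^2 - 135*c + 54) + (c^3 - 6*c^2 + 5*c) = c^5 - 2*c^4 - 25*c^3 + 102*c^2 - 130*c + 54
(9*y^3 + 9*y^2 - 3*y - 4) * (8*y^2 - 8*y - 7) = 72*y^5 - 159*y^3 - 71*y^2 + 53*y + 28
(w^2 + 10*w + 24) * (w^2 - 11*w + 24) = w^4 - w^3 - 62*w^2 - 24*w + 576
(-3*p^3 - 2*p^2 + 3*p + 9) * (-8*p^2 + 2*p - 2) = 24*p^5 + 10*p^4 - 22*p^3 - 62*p^2 + 12*p - 18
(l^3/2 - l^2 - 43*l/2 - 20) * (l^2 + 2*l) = l^5/2 - 47*l^3/2 - 63*l^2 - 40*l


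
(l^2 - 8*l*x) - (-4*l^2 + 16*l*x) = 5*l^2 - 24*l*x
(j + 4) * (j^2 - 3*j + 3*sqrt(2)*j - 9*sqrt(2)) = j^3 + j^2 + 3*sqrt(2)*j^2 - 12*j + 3*sqrt(2)*j - 36*sqrt(2)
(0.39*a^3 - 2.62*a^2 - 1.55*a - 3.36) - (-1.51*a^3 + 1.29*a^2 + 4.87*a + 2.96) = 1.9*a^3 - 3.91*a^2 - 6.42*a - 6.32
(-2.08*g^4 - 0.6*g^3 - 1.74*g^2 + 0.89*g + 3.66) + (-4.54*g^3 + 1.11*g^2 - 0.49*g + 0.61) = -2.08*g^4 - 5.14*g^3 - 0.63*g^2 + 0.4*g + 4.27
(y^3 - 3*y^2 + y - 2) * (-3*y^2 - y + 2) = -3*y^5 + 8*y^4 + 2*y^3 - y^2 + 4*y - 4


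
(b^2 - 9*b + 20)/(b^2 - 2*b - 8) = (b - 5)/(b + 2)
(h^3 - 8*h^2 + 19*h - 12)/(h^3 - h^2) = 1 - 7/h + 12/h^2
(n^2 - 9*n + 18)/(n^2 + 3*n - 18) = (n - 6)/(n + 6)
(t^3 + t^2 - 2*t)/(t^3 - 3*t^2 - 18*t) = (-t^2 - t + 2)/(-t^2 + 3*t + 18)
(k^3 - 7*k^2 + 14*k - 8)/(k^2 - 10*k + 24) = (k^2 - 3*k + 2)/(k - 6)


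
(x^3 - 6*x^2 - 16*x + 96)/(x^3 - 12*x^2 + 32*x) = (x^2 - 2*x - 24)/(x*(x - 8))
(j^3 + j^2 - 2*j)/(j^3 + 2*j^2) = (j - 1)/j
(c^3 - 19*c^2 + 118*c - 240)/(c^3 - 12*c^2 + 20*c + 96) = (c - 5)/(c + 2)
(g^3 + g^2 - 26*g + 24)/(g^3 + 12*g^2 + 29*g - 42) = (g - 4)/(g + 7)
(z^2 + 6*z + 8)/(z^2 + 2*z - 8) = (z + 2)/(z - 2)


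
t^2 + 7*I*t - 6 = (t + I)*(t + 6*I)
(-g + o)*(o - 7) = -g*o + 7*g + o^2 - 7*o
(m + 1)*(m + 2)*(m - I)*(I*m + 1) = I*m^4 + 2*m^3 + 3*I*m^3 + 6*m^2 + I*m^2 + 4*m - 3*I*m - 2*I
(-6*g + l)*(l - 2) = -6*g*l + 12*g + l^2 - 2*l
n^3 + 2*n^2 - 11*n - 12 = (n - 3)*(n + 1)*(n + 4)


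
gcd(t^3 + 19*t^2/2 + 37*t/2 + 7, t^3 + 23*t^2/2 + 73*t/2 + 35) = t^2 + 9*t + 14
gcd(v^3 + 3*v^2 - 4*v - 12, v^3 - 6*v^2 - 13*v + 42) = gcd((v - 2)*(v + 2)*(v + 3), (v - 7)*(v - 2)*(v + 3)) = v^2 + v - 6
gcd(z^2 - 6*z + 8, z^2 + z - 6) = z - 2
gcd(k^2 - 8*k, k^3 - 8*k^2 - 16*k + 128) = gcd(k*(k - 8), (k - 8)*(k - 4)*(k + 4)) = k - 8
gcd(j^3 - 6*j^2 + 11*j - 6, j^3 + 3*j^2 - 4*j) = j - 1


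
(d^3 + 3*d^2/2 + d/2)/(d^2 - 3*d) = (2*d^2 + 3*d + 1)/(2*(d - 3))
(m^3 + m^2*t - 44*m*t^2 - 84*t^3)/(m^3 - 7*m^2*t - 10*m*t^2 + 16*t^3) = (m^2 - m*t - 42*t^2)/(m^2 - 9*m*t + 8*t^2)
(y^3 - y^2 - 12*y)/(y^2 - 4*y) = y + 3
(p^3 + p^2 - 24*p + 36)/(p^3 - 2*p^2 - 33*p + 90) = (p - 2)/(p - 5)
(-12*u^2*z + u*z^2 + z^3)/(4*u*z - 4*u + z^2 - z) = z*(-3*u + z)/(z - 1)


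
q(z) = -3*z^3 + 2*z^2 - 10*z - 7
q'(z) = -9*z^2 + 4*z - 10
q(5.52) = -505.85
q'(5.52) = -262.15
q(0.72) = -14.28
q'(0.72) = -11.79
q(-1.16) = 11.97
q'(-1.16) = -26.75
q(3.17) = -114.17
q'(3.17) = -87.76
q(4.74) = -328.95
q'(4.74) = -193.25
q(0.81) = -15.38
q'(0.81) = -12.66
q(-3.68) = 206.39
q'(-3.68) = -146.60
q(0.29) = -9.80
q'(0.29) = -9.60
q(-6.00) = 773.00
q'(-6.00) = -358.00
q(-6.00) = 773.00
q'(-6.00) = -358.00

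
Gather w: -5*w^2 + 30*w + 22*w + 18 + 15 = -5*w^2 + 52*w + 33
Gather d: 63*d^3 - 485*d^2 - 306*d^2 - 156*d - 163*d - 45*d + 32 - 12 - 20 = 63*d^3 - 791*d^2 - 364*d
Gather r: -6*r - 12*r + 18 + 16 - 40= -18*r - 6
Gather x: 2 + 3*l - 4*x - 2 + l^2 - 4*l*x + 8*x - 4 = l^2 + 3*l + x*(4 - 4*l) - 4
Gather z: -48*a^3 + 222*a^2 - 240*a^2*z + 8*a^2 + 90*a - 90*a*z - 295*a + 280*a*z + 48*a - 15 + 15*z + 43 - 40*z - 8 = -48*a^3 + 230*a^2 - 157*a + z*(-240*a^2 + 190*a - 25) + 20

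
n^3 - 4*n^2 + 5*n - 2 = (n - 2)*(n - 1)^2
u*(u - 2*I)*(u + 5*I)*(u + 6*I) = u^4 + 9*I*u^3 - 8*u^2 + 60*I*u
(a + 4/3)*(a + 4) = a^2 + 16*a/3 + 16/3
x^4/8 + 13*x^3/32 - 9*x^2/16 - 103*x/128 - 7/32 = (x/4 + 1)*(x/2 + 1/4)*(x - 7/4)*(x + 1/2)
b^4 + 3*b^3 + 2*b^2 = b^2*(b + 1)*(b + 2)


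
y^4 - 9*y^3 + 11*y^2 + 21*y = y*(y - 7)*(y - 3)*(y + 1)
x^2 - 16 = (x - 4)*(x + 4)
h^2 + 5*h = h*(h + 5)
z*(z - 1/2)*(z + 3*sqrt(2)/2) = z^3 - z^2/2 + 3*sqrt(2)*z^2/2 - 3*sqrt(2)*z/4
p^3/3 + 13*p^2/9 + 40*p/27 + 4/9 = (p/3 + 1)*(p + 2/3)^2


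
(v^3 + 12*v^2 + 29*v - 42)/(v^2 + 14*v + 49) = (v^2 + 5*v - 6)/(v + 7)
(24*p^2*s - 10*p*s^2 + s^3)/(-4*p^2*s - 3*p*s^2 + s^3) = (-6*p + s)/(p + s)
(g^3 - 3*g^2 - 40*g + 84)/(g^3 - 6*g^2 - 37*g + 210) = (g - 2)/(g - 5)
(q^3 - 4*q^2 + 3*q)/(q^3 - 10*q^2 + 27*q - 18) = q/(q - 6)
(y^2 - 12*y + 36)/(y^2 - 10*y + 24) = (y - 6)/(y - 4)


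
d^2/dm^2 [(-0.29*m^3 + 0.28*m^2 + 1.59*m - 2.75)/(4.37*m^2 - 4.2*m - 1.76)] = (1.4210854715202e-14*m^4 + 56.314286*m^3 - 315.039714*m^2 + 370.825224*m - 161.093504)/(83.453453*m^6 - 240.62094*m^5 + 130.428768*m^4 + 119.73024*m^3 - 52.529664*m^2 - 39.02976*m - 5.451776)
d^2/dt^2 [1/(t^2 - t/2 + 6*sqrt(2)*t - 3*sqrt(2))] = 4*(-4*t^2 - 24*sqrt(2)*t + 2*t + (4*t - 1 + 12*sqrt(2))^2 + 12*sqrt(2))/(2*t^2 - t + 12*sqrt(2)*t - 6*sqrt(2))^3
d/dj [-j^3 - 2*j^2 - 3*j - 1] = -3*j^2 - 4*j - 3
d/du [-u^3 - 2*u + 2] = -3*u^2 - 2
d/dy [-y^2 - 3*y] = -2*y - 3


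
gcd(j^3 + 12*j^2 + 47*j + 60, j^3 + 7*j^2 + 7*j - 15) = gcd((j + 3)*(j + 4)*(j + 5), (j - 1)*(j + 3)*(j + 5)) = j^2 + 8*j + 15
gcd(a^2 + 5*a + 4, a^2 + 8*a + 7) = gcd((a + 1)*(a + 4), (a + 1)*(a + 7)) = a + 1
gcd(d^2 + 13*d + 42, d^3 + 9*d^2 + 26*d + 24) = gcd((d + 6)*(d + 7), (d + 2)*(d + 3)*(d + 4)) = 1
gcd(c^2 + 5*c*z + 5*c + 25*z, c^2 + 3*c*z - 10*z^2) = c + 5*z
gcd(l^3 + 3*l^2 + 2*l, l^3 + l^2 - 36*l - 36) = l + 1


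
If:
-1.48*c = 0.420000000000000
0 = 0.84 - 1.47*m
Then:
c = -0.28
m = 0.57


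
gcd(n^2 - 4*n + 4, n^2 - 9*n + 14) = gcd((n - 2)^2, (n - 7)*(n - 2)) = n - 2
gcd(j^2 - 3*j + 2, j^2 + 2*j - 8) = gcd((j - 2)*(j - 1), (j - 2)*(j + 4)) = j - 2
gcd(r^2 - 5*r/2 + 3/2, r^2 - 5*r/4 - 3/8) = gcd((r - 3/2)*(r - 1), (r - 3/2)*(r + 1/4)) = r - 3/2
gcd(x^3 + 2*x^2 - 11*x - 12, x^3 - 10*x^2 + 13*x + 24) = x^2 - 2*x - 3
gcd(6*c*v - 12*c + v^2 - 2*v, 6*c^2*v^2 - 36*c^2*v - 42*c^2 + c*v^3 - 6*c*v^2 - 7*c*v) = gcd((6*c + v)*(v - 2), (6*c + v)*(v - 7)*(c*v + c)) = 6*c + v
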